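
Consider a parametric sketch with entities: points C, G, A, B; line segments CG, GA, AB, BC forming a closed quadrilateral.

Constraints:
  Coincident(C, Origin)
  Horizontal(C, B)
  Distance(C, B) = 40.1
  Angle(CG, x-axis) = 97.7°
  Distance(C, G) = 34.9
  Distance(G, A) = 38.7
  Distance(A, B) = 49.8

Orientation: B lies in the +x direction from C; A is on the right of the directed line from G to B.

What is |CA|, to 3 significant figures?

10.3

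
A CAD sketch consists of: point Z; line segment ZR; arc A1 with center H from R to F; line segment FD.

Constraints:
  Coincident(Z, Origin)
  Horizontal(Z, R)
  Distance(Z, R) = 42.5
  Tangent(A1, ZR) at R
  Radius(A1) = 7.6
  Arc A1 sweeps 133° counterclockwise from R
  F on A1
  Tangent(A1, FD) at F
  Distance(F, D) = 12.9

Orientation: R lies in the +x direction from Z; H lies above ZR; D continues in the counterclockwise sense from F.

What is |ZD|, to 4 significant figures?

45.11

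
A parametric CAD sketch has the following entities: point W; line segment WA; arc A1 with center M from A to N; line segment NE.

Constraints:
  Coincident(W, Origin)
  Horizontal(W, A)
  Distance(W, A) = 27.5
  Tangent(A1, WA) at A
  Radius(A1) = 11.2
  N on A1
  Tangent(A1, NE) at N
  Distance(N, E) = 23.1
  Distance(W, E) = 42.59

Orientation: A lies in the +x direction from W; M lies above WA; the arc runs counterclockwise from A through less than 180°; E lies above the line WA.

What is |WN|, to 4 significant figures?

40.59

Checks: |MN| = 11.20 ✓; ∠(MN, NE) = 90.00° ✓; |NE| = 23.10 ✓; |WE| = 42.59 ✓.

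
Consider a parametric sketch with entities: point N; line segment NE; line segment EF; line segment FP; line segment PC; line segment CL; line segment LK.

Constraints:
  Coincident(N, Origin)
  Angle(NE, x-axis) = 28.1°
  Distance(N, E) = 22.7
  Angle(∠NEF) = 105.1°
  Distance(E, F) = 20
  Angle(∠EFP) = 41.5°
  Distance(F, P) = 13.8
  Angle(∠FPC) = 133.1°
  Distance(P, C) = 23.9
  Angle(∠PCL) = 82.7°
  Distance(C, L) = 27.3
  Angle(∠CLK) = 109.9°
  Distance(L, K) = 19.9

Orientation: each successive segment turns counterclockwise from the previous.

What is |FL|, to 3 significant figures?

34.4

∠FPC = 133.1° gives PC at -71.6° from the x-axis; with |PC| = 23.9, C = (16.5, -4.63). ∠PCL = 82.7° gives CL at 25.7° from the x-axis; with |CL| = 27.3, L = (41.1, 7.21). Then |FL| = |L − F| = 34.4.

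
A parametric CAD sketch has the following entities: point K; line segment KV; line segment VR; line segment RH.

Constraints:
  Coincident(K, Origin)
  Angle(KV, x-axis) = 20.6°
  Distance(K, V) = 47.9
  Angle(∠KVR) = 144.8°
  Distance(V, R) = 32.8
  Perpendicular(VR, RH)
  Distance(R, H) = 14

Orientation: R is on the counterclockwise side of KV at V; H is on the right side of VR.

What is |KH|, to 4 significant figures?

83.11

K is at the origin; KV runs at 20.6° with length 47.9, so V = 47.9·(cos 20.6°, sin 20.6°) = (44.84, 16.85). ∠KVR = 144.8°, so VR runs at 20.6° + (180° − 144.8°) = 55.80° from the x-axis; with |VR| = 32.8, R = V + 32.8·(cos 55.80°, sin 55.80°) = (63.27, 43.98). The perpendicularity gives RH at right angles to VR; with |RH| = 14.0 on the right of VR, H = R + 14.0·(0.8271, -0.5621) = (74.85, 36.11). Then |KH| = |H − K| = 83.11.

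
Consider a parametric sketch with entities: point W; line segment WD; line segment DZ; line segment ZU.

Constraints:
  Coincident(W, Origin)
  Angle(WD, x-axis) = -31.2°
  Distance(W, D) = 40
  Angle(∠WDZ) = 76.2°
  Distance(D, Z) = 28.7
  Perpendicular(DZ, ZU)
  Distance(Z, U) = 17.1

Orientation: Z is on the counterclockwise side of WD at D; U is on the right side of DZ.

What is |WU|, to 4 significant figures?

59.13

W is at the origin; WD runs at -31.2° with length 40.0, so D = 40.0·(cos -31.2°, sin -31.2°) = (34.21, -20.72). ∠WDZ = 76.2°, so DZ runs at -31.2° + (180° − 76.2°) = 72.60° from the x-axis; with |DZ| = 28.7, Z = D + 28.7·(cos 72.60°, sin 72.60°) = (42.80, 6.666). The perpendicularity gives ZU at right angles to DZ; with |ZU| = 17.1 on the right of DZ, U = Z + 17.1·(0.9542, -0.2990) = (59.11, 1.552). Then |WU| = |U − W| = 59.13.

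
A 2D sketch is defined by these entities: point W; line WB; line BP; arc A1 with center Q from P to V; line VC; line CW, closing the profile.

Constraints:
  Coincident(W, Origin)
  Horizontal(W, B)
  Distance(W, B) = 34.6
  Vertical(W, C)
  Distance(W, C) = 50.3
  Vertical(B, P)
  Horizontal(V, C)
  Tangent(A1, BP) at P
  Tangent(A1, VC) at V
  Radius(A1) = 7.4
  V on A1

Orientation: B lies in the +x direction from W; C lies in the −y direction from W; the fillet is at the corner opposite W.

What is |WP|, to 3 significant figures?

55.1

W is at the origin; WB is horizontal with |WB| = 34.6 and B on the +x side, so B = (34.6, 0.00). WC is vertical with |WC| = 50.3 and C on the −y side, so C = (0.00, -50.3). The virtual corner opposite W is at (34.6, -50.3). A1 meets BP tangentially, so QP is at right angles to BP and A1 meets VC tangentially, so QV is at right angles to VC, with radius 7.4, so the center Q sits 7.4 in from both sides at Q = (27.2, -42.9). That places the tangent points at P = (34.6, -42.9) on BP and V = (27.2, -50.3) on VC. Then |WP| = |P − W| = 55.1.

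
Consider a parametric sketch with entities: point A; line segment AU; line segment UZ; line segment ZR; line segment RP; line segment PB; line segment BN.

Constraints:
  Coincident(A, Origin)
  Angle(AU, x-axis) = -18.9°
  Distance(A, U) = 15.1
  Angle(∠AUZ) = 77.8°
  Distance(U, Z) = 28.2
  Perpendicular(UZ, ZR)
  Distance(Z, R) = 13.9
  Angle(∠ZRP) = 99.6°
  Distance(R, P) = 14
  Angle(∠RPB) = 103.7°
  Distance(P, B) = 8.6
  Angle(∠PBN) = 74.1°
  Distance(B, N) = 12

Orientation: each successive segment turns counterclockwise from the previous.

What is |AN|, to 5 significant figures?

21.254

A is at the origin; AU runs at -18.9° with length 15.1, so U = (14.286, -4.8912). ∠AUZ = 77.8° gives UZ at 83.300° from the x-axis; with |UZ| = 28.2, Z = (17.576, 23.116). UZ is perpendicular to ZR, so ZR runs at 173.30°; with |ZR| = 13.9, R = (3.7709, 24.738). ∠ZRP = 99.6° gives RP at -106.30° from the x-axis; with |RP| = 14.0, P = (-0.15840, 11.301). ∠RPB = 103.7° gives PB at -30.000° from the x-axis; with |PB| = 8.6, B = (7.2894, 7.0007). ∠PBN = 74.1° gives BN at 75.900° from the x-axis; with |BN| = 12.0, N = (10.213, 18.639). Then |AN| = |N − A| = 21.254.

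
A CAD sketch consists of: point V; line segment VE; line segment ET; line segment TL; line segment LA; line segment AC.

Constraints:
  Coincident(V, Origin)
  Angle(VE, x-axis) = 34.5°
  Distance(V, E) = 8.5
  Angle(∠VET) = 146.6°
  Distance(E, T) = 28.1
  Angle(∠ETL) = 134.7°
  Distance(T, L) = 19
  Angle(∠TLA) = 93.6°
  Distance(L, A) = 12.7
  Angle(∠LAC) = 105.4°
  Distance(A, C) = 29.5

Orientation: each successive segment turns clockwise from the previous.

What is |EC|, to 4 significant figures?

11.90

V is at the origin; VE runs at 34.5° with length 8.5, so E = (7.005, 4.814). ∠VET = 146.6° gives ET at 1.100° from the x-axis; with |ET| = 28.1, T = (35.10, 5.354). ∠ETL = 134.7° gives TL at -44.20° from the x-axis; with |TL| = 19.0, L = (48.72, -7.892). ∠TLA = 93.6° gives LA at -130.6° from the x-axis; with |LA| = 12.7, A = (40.46, -17.53). ∠LAC = 105.4° gives AC at 154.8° from the x-axis; with |AC| = 29.5, C = (13.76, -4.974). Then |EC| = |C − E| = 11.90.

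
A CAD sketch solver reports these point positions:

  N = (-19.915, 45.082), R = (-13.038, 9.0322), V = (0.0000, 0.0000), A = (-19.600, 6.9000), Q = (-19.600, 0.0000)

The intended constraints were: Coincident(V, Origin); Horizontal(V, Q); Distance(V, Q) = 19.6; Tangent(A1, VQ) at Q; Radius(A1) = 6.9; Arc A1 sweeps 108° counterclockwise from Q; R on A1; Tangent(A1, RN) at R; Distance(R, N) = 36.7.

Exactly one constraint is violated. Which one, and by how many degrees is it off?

Tangent(A1, RN) at R — off by 7.20°.

V = (0.00, 0.00) ✓; V.y = 0.00, Q.y = 0.00 ✓; |VQ| = 19.60 ✓; ∠(AQ, QV) = 90.00° ✓; |AQ| = 6.900 ✓; bearing(A→R) − bearing(A→Q) = 108.0° ✓; |AR| = 6.900 ✓; ∠(AR, RN) = 97.20° ✗; |RN| = 36.70 ✓.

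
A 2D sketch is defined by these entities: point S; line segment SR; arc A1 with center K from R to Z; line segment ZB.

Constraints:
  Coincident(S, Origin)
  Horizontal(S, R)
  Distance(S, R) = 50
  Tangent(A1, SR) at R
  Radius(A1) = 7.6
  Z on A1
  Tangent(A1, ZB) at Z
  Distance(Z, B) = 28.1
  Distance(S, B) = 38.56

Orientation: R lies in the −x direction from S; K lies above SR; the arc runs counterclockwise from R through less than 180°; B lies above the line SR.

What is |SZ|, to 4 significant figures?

43.84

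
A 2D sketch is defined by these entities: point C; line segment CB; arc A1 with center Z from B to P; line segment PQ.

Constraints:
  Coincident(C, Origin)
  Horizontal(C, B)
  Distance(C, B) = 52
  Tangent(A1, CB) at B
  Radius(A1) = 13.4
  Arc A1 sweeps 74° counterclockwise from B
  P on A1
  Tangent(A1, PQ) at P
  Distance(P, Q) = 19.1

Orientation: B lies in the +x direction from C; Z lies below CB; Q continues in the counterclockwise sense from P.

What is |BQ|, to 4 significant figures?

33.42

C is at the origin; C and B share the same y with |CB| = 52.0 and B on the +x side, so B = (52.00, 0.000). Tangency of A1 to CB means the radius ZB is perpendicular to CB, so Z = B + (0, -13.4) = (52.00, -13.40). On A1, B sits at bearing 90° from Z; a 74° counterclockwise sweep puts P at bearing 164°, so P = Z + 13.4·(cos 164°, sin 164°) = (39.12, -9.706). The tangent condition forces ZP to be normal to PQ, so PQ runs along (−sin 164°, cos 164°); with |PQ| = 19.1, Q = (33.85, -28.07). Then |BQ| = |Q − B| = 33.42.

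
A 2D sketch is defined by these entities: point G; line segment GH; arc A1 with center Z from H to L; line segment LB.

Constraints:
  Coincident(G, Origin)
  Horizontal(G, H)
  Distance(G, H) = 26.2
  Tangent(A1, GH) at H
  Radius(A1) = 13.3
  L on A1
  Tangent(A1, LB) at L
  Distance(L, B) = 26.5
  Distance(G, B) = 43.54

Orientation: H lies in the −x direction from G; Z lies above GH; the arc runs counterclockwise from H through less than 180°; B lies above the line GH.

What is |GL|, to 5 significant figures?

19.371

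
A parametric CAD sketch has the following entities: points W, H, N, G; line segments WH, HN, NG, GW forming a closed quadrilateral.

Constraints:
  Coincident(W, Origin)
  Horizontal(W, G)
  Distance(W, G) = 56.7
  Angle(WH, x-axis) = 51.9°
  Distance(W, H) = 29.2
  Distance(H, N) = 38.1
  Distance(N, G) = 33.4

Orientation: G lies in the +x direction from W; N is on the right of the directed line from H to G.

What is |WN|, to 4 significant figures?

30.02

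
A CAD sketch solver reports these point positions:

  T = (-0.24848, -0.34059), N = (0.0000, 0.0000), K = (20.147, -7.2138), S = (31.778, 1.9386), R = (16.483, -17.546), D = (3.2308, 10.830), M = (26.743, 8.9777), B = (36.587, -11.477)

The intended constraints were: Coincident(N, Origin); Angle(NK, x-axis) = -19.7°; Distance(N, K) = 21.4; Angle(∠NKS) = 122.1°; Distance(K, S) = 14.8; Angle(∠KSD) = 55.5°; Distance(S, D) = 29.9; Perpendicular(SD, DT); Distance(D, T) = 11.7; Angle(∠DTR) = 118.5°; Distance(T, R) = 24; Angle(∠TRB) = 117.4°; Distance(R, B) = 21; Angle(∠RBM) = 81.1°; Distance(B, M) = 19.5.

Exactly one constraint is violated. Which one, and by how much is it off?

Distance(B, M) = 19.5 — off by 3.20.

N = (0.00, 0.00) ✓; NK at -19.70° ✓; |NK| = 21.40 ✓; ∠NKS = 122.1° ✓; |KS| = 14.80 ✓; ∠KSD = 55.50° ✓; |SD| = 29.90 ✓; ∠(SD, DT) = 90.00° ✓; |DT| = 11.70 ✓; ∠DTR = 118.5° ✓; |TR| = 24.00 ✓; ∠TRB = 117.4° ✓; |RB| = 21.00 ✓; ∠RBM = 81.10° ✓; |BM| = 22.70 ✗.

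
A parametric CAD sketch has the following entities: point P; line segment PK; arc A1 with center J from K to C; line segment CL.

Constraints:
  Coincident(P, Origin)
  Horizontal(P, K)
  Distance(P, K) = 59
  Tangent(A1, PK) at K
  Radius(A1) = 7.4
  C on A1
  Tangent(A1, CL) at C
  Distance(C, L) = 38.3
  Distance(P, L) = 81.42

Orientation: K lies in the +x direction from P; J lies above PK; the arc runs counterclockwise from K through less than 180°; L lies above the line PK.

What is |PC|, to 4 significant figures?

66.78

P is at the origin; P and K share the same y with |PK| = 59.0 and K on the +x side, so K = (59.00, 0.000). Tangency of A1 to PK means the radius JK is perpendicular to PK, so J = K + (0, 7.4) = (59.00, 7.400). Since JC ⟂ CL (tangency), |JL| = √(7.4² + 38.3²) = 39.01 regardless of where C sits on A1. So L lies on both circle(P, 81.42) and circle(J, 39.01); the above-PK intersection is L = (67.55, 45.46). C is the foot of the tangent from L: C = (66.40, 7.178).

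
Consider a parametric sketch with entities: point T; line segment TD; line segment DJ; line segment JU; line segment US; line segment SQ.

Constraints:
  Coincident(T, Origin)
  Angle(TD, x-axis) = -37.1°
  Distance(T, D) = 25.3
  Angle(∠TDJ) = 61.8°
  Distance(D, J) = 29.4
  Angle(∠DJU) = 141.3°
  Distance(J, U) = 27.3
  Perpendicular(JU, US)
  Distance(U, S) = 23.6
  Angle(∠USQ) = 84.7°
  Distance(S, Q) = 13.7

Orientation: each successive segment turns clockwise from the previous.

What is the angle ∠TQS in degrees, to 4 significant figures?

150.6°

T is at the origin; TD runs at -37.1° with length 25.3, so D = (20.18, -15.26). ∠TDJ = 61.8° gives DJ at -155.3° from the x-axis; with |DJ| = 29.4, J = (-6.531, -27.55). ∠DJU = 141.3° gives JU at 166.0° from the x-axis; with |JU| = 27.3, U = (-33.02, -20.94). JU is perpendicular to US, so US runs at 76.00°; with |US| = 23.6, S = (-27.31, 1.957). ∠USQ = 84.7° gives SQ at -19.30° from the x-axis; with |SQ| = 13.7, Q = (-14.38, -2.571). Then cos ∠TQS = QT·QS / (|QT||QS|), giving 150.6°.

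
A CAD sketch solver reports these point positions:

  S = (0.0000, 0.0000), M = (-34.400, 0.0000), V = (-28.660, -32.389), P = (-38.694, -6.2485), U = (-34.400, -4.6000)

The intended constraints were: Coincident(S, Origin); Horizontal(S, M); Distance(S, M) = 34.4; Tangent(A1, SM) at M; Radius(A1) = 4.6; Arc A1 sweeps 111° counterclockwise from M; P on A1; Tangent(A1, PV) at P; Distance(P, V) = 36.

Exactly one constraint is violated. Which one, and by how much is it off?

Distance(P, V) = 36 — off by 8.00.

S = (0.00, 0.00) ✓; S.y = 0.00, M.y = 0.00 ✓; |SM| = 34.40 ✓; ∠(UM, MS) = 90.00° ✓; |UM| = 4.600 ✓; bearing(U→P) − bearing(U→M) = 111.0° ✓; |UP| = 4.600 ✓; ∠(UP, PV) = 90.00° ✓; |PV| = 28.00 ✗.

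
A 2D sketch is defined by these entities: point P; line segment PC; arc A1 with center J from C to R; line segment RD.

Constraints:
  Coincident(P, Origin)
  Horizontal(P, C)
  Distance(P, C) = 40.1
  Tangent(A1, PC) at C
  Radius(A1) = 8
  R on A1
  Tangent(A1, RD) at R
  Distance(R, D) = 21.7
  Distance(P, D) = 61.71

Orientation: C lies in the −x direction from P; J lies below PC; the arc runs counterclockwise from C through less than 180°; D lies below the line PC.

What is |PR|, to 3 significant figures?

47.5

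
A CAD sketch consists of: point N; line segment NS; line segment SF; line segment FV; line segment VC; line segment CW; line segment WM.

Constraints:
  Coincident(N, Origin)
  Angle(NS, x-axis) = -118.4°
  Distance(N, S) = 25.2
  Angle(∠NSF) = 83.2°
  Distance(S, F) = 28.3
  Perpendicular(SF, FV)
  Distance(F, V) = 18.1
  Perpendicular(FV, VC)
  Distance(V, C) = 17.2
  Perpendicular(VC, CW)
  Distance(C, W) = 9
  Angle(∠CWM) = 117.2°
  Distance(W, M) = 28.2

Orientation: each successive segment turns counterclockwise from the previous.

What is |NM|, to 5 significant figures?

43.958

N is at the origin; NS runs at -118.4° with length 25.2, so S = (-11.986, -22.167). ∠NSF = 83.2° gives SF at -21.600° from the x-axis; with |SF| = 28.3, F = (14.327, -32.585). SF is perpendicular to FV, so FV runs at 68.400°; with |FV| = 18.1, V = (20.990, -15.756). FV ⟂ VC, so VC runs at 158.40°; with |VC| = 17.2, C = (4.9978, -9.4244). The perpendicularity gives CW at right angles to VC, so CW runs at -111.60°; with |CW| = 9.0, W = (1.6847, -17.792). ∠CWM = 117.2° gives WM at -48.800° from the x-axis; with |WM| = 28.2, M = (20.260, -39.010). Then |NM| = |M − N| = 43.958.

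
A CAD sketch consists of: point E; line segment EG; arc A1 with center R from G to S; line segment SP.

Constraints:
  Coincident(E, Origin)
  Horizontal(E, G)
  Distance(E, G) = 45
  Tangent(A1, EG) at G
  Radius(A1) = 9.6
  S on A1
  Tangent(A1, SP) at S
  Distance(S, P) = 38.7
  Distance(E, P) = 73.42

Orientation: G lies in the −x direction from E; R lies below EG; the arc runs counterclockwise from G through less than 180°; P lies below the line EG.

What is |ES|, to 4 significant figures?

55.40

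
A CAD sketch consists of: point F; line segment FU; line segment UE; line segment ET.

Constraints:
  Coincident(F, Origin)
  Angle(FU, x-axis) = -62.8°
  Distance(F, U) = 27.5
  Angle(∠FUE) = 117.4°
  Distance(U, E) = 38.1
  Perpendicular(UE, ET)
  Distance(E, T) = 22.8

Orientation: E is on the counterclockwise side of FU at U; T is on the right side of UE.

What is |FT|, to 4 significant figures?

69.32

F is at the origin; FU runs at -62.8° with length 27.5, so U = 27.5·(cos -62.8°, sin -62.8°) = (12.57, -24.46). ∠FUE = 117.4°, so UE runs at -62.8° + (180° − 117.4°) = -0.2000° from the x-axis; with |UE| = 38.1, E = U + 38.1·(cos -0.2000°, sin -0.2000°) = (50.67, -24.59). The perpendicularity gives ET at right angles to UE; with |ET| = 22.8 on the right of UE, T = E + 22.8·(-0.003491, -1.000) = (50.59, -47.39). Then |FT| = |T − F| = 69.32.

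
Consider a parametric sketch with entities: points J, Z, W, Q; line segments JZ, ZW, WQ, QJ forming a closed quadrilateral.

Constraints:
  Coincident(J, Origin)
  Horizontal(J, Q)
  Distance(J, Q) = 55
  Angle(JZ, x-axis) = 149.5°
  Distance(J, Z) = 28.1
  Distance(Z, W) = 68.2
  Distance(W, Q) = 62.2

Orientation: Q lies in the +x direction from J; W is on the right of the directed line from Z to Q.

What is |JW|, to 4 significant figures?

45.46

J is at the origin; JQ is horizontal with |JQ| = 55.0 and Q in +x, so Q = (55.0, 0). JZ runs at 149.5° with |JZ| = 28.1, so Z = (-24.21, 14.26). W is determined by |ZW| = 68.2 and |WQ| = 62.2 together: it lies at the intersection of circle(Z, 68.2) and circle(Q, 62.2). With |ZQ| = 80.49, the foot of the radical line on ZQ is 45.10 from Z and the perpendicular offset is √(68.2² − 45.10²) = 51.16. Taking the right-of-ZQ solution: W = (11.11, -44.08).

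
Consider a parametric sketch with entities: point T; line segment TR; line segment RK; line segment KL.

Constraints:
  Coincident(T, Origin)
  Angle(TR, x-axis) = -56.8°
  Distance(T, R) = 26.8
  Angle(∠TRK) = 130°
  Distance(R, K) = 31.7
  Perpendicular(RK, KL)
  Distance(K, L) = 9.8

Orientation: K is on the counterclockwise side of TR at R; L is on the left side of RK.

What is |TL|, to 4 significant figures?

50.09

T is at the origin; TR runs at -56.8° with length 26.8, so R = 26.8·(cos -56.8°, sin -56.8°) = (14.67, -22.43). ∠TRK = 130.0°, so RK runs at -56.8° + (180° − 130.0°) = -6.800° from the x-axis; with |RK| = 31.7, K = R + 31.7·(cos -6.800°, sin -6.800°) = (46.15, -26.18). RK ⟂ KL; with |KL| = 9.8 on the left of RK, L = K + 9.8·(0.1184, 0.9930) = (47.31, -16.45). Then |TL| = |L − T| = 50.09.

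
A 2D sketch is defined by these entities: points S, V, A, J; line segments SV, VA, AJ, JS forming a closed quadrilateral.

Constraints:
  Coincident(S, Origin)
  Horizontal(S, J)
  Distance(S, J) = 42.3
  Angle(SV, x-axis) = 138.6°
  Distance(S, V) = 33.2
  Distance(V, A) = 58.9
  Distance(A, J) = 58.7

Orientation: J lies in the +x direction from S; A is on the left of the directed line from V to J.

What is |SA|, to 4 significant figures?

60.33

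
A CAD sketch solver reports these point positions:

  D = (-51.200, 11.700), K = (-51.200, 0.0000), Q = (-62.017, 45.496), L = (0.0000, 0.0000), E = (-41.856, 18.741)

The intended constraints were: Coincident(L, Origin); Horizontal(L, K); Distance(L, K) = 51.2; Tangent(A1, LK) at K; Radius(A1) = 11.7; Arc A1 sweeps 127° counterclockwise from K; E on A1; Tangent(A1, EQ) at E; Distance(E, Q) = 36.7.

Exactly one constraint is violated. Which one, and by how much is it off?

Distance(E, Q) = 36.7 — off by 3.20.

L = (0.00, 0.00) ✓; L.y = 0.00, K.y = 0.00 ✓; |LK| = 51.20 ✓; ∠(DK, KL) = 90.00° ✓; |DK| = 11.70 ✓; bearing(D→E) − bearing(D→K) = 127.0° ✓; |DE| = 11.70 ✓; ∠(DE, EQ) = 90.00° ✓; |EQ| = 33.50 ✗.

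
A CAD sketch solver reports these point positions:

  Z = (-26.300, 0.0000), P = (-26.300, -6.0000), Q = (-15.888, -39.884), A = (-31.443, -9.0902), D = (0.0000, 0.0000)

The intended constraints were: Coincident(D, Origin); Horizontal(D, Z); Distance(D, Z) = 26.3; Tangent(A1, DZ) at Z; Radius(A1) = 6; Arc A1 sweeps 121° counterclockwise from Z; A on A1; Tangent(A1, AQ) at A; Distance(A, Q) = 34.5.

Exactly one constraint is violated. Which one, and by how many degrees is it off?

Tangent(A1, AQ) at A — off by 4.20°.

D = (0.00, 0.00) ✓; D.y = 0.00, Z.y = 0.00 ✓; |DZ| = 26.30 ✓; ∠(PZ, ZD) = 90.00° ✓; |PZ| = 6.000 ✓; bearing(P→A) − bearing(P→Z) = 121.0° ✓; |PA| = 6.000 ✓; ∠(PA, AQ) = 94.20° ✗; |AQ| = 34.50 ✓.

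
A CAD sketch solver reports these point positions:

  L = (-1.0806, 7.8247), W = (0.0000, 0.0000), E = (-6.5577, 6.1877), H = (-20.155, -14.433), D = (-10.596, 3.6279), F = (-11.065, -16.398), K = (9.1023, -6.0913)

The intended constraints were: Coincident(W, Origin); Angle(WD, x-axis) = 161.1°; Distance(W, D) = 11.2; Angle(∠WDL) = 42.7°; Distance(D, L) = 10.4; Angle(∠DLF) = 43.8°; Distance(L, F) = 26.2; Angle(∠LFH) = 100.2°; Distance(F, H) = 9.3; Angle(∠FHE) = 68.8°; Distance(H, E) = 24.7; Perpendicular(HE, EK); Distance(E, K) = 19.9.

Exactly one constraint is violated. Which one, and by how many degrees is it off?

Perpendicular(HE, EK) — off by 4.70°.

W = (0.00, 0.00) ✓; WD at 161.1° ✓; |WD| = 11.20 ✓; ∠WDL = 42.70° ✓; |DL| = 10.40 ✓; ∠DLF = 43.80° ✓; |LF| = 26.20 ✓; ∠LFH = 100.2° ✓; |FH| = 9.300 ✓; ∠FHE = 68.80° ✓; |HE| = 24.70 ✓; ∠(HE, EK) = 94.70° ✗; |EK| = 19.90 ✓.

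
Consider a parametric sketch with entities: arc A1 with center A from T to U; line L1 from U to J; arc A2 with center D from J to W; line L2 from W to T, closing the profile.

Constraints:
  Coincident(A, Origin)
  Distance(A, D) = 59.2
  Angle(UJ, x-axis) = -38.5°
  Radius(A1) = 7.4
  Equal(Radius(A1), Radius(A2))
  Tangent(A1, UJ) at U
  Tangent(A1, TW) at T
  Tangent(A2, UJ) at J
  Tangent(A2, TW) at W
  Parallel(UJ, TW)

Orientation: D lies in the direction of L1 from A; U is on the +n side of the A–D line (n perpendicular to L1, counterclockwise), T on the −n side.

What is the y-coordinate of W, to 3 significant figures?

-42.6

Tangency of A1 to both parallel lines with radius 7.4 puts U and T at A ± 7.4·n: U = (4.61, 5.79), T = (-4.61, -5.79). Equal radii place J and W the same way about D: J = D + 7.4·n = (50.9, -31.1), W = D − 7.4·n = (41.7, -42.6). So W.y = -42.6.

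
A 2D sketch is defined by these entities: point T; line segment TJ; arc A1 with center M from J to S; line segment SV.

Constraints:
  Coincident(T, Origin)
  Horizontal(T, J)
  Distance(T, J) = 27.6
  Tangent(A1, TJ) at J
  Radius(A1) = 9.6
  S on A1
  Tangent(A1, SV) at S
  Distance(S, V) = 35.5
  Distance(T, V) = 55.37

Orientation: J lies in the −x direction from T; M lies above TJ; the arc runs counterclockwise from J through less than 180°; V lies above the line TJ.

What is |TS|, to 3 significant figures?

22.5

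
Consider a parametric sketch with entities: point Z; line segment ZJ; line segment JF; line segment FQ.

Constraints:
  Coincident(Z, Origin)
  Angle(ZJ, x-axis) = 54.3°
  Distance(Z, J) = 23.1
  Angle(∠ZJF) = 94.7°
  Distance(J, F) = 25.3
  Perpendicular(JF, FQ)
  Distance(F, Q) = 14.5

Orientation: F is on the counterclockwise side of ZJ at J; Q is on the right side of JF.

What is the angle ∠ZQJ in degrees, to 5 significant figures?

24.251°

∠ZJF = 94.7°, so JF runs at 54.3° + (180° − 94.7°) = 139.60° from the x-axis; with |JF| = 25.3, F = J + 25.3·(cos 139.60°, sin 139.60°) = (-5.7871, 35.157). JF is perpendicular to FQ; with |FQ| = 14.5 on the right of JF, Q = F + 14.5·(0.64812, 0.76154) = (3.6106, 46.199). Then cos ∠ZQJ = QZ·QJ / (|QZ||QJ|), giving 24.251°.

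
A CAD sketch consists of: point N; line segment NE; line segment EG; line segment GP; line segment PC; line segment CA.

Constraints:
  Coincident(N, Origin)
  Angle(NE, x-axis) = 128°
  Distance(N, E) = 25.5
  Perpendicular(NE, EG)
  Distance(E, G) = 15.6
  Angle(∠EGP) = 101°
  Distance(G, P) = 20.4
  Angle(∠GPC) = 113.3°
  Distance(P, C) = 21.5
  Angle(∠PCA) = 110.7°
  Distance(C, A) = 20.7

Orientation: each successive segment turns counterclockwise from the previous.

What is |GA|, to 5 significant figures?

36.891

∠GPC = 113.3° gives PC at 3.7000° from the x-axis; with |PC| = 21.5, C = (2.7243, -6.2991). ∠PCA = 110.7° gives CA at 73.000° from the x-axis; with |CA| = 20.7, A = (8.7764, 13.496). Then |GA| = |A − G| = 36.891.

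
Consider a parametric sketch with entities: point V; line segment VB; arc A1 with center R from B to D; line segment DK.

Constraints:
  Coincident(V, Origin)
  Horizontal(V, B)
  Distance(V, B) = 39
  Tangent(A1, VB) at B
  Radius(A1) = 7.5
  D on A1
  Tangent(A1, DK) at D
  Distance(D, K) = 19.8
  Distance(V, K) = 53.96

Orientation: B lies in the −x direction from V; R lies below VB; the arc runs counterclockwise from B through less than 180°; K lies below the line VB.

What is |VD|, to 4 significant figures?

47.10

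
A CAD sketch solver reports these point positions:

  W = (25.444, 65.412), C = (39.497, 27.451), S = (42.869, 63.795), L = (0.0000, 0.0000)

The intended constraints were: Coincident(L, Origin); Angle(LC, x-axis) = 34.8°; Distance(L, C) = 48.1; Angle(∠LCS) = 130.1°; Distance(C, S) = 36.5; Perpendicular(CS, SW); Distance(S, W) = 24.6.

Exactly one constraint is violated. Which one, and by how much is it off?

Distance(S, W) = 24.6 — off by 7.10.

L = (0.00, 0.00) ✓; LC at 34.80° ✓; |LC| = 48.10 ✓; ∠LCS = 130.1° ✓; |CS| = 36.50 ✓; ∠(CS, SW) = 90.00° ✓; |SW| = 17.50 ✗.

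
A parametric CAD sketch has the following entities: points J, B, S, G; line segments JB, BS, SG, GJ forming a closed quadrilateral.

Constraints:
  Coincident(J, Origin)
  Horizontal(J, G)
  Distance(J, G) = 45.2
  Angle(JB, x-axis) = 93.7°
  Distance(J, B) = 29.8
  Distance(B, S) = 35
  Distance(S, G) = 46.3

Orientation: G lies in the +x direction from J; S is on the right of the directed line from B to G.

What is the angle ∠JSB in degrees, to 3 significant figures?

10.5°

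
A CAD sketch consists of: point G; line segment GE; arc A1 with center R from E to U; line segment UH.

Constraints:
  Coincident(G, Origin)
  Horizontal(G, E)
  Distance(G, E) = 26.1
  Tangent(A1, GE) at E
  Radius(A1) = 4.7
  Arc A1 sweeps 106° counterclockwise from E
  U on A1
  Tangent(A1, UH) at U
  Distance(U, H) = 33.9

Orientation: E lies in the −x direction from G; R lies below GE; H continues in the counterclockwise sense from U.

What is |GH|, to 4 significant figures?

44.06

G is at the origin; G and E share the same y with |GE| = 26.1 and E on the −x side, so E = (-26.10, 0.000). Since A1 is tangent to GE there, RE ⟂ GE, so R = E + (0, -4.7) = (-26.10, -4.700). On A1, E sits at bearing 90° from R; a 106° counterclockwise sweep puts U at bearing 196°, so U = R + 4.7·(cos 196°, sin 196°) = (-30.62, -5.995). The tangent condition forces RU to be normal to UH, so UH runs along (−sin 196°, cos 196°); with |UH| = 33.9, H = (-21.27, -38.58). Then |GH| = |H − G| = 44.06.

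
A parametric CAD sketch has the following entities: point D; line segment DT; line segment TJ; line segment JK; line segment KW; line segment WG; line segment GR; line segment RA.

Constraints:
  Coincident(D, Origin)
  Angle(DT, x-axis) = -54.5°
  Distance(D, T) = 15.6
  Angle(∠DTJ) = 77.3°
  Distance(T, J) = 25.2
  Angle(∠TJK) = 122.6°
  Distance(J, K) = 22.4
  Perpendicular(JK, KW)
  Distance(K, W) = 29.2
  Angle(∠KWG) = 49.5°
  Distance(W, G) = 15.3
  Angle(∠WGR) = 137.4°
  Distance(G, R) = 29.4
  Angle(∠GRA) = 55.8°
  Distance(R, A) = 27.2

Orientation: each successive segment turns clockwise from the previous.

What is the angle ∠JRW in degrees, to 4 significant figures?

57.28°

D is at the origin; DT runs at -54.5° with length 15.6, so T = (9.059, -12.70). ∠DTJ = 77.3° gives TJ at -157.2° from the x-axis; with |TJ| = 25.2, J = (-14.17, -22.47). ∠TJK = 122.6° gives JK at 145.4° from the x-axis; with |JK| = 22.4, K = (-32.61, -9.746). JK ⟂ KW, so KW runs at 55.40°; with |KW| = 29.2, W = (-16.03, 14.29). ∠KWG = 49.5° gives WG at -75.10° from the x-axis; with |WG| = 15.3, G = (-12.10, -0.4959). ∠WGR = 137.4° gives GR at -117.7° from the x-axis; with |GR| = 29.4, R = (-25.76, -26.53). Then cos ∠JRW = RJ·RW / (|RJ||RW|), giving 57.28°.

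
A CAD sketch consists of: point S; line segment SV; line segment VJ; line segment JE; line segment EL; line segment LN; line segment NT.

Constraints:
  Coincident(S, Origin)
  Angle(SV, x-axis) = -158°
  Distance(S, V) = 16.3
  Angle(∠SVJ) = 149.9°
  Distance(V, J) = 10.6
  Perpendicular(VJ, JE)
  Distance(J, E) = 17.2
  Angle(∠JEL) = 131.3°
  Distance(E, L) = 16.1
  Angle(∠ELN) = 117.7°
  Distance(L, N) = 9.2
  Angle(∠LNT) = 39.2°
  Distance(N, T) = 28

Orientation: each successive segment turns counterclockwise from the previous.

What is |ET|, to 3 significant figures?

6.08

S is at the origin; SV runs at -158.0° with length 16.3, so V = (-15.1, -6.11). ∠SVJ = 149.9° gives VJ at -128° from the x-axis; with |VJ| = 10.6, J = (-21.6, -14.5). VJ ⟂ JE, so JE runs at -37.9°; with |JE| = 17.2, E = (-8.05, -25.0). ∠JEL = 131.3° gives EL at 10.8° from the x-axis; with |EL| = 16.1, L = (7.76, -22.0). ∠ELN = 117.7° gives LN at 73.1° from the x-axis; with |LN| = 9.2, N = (10.4, -13.2). ∠LNT = 39.2° gives NT at -146° from the x-axis; with |NT| = 28.0, T = (-12.8, -28.8). Then |ET| = |T − E| = 6.08.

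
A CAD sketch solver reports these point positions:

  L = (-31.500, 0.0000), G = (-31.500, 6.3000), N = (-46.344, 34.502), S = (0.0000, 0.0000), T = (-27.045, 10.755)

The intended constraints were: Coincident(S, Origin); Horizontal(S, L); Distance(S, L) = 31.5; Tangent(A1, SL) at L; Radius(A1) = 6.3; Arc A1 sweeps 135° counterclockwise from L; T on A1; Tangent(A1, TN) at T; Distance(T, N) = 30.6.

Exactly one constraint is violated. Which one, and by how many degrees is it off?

Tangent(A1, TN) at T — off by 5.90°.

S = (0.00, 0.00) ✓; S.y = 0.00, L.y = 0.00 ✓; |SL| = 31.50 ✓; ∠(GL, LS) = 90.00° ✓; |GL| = 6.300 ✓; bearing(G→T) − bearing(G→L) = 135.0° ✓; |GT| = 6.300 ✓; ∠(GT, TN) = 95.90° ✗; |TN| = 30.60 ✓.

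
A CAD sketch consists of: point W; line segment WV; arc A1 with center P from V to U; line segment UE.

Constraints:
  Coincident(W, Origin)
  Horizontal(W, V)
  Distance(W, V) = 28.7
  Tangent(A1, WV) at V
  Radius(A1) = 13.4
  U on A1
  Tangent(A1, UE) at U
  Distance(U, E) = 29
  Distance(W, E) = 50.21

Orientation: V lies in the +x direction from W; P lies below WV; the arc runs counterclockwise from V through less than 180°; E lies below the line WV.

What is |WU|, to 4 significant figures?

22.88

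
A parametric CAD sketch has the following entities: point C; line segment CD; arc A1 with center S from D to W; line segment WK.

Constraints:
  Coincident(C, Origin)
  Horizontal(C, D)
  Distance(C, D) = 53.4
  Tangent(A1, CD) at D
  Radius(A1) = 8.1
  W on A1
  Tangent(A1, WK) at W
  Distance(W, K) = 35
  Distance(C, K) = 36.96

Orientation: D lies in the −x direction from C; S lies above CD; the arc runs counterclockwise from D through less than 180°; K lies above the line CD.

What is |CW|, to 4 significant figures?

47.52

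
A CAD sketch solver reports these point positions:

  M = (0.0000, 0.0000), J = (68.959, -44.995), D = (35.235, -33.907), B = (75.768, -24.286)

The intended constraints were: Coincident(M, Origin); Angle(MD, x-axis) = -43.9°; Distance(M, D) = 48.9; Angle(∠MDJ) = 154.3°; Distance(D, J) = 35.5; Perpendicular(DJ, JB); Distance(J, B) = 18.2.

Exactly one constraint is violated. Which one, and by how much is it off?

Distance(J, B) = 18.2 — off by 3.60.

M = (0.00, 0.00) ✓; MD at -43.90° ✓; |MD| = 48.90 ✓; ∠MDJ = 154.3° ✓; |DJ| = 35.50 ✓; ∠(DJ, JB) = 90.00° ✓; |JB| = 21.80 ✗.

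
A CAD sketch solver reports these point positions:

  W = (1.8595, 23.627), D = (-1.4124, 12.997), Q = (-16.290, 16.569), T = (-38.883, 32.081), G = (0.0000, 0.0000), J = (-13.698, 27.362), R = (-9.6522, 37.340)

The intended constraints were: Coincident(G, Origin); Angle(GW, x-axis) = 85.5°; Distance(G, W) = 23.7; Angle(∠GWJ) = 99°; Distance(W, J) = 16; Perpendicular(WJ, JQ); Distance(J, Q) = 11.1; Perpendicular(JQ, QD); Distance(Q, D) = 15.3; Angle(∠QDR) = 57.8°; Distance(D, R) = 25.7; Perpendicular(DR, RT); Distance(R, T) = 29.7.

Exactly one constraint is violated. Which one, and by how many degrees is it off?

Perpendicular(DR, RT) — off by 8.50°.

G = (0.00, 0.00) ✓; GW at 85.50° ✓; |GW| = 23.70 ✓; ∠GWJ = 99.00° ✓; |WJ| = 16.00 ✓; ∠(WJ, JQ) = 90.00° ✓; |JQ| = 11.10 ✓; ∠(JQ, QD) = 90.00° ✓; |QD| = 15.30 ✓; ∠QDR = 57.80° ✓; |DR| = 25.70 ✓; ∠(DR, RT) = 81.50° ✗; |RT| = 29.70 ✓.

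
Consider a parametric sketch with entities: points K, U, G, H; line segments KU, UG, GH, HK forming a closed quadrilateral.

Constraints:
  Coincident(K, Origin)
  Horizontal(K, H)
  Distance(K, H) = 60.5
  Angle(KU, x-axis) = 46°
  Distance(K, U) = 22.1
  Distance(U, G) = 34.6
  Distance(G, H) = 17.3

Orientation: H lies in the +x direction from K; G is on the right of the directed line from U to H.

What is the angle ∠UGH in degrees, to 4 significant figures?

131.6°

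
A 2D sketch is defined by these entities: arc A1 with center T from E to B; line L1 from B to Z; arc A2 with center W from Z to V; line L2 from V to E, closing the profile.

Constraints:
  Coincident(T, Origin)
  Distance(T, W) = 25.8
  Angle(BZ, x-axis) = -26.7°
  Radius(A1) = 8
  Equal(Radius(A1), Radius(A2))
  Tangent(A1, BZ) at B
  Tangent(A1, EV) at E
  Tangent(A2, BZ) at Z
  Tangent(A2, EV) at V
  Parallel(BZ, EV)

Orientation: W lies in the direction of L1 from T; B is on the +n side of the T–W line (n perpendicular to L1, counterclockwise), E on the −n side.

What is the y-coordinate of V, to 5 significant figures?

-18.739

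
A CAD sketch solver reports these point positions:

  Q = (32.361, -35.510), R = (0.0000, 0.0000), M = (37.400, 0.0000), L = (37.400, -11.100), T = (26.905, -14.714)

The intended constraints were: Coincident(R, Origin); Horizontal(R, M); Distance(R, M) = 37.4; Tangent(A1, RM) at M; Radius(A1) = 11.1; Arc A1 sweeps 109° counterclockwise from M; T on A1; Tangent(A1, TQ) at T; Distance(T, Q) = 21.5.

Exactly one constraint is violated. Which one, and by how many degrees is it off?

Tangent(A1, TQ) at T — off by 4.30°.

R = (0.00, 0.00) ✓; R.y = 0.00, M.y = 0.00 ✓; |RM| = 37.40 ✓; ∠(LM, MR) = 90.00° ✓; |LM| = 11.10 ✓; bearing(L→T) − bearing(L→M) = 109.0° ✓; |LT| = 11.10 ✓; ∠(LT, TQ) = 94.30° ✗; |TQ| = 21.50 ✓.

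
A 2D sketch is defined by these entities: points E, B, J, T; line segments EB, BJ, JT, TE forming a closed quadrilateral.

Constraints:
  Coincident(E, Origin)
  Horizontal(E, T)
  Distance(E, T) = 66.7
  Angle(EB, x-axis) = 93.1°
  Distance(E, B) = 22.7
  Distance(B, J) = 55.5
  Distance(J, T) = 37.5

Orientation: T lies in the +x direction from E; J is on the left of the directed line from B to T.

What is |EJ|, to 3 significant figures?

63.4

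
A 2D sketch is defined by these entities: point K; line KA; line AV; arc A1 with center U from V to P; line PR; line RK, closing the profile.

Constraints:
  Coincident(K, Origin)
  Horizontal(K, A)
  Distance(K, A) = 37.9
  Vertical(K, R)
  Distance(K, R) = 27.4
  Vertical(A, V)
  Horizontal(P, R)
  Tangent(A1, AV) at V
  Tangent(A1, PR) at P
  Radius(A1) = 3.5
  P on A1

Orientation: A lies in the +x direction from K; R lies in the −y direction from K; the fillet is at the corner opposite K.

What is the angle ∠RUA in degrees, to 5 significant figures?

104.14°

K is at the origin; KA is horizontal with |KA| = 37.9 and A on the +x side, so A = (37.900, 0.0000). KR is vertical with |KR| = 27.4 and R on the −y side, so R = (0.0000, -27.400). The virtual corner opposite K is at (37.900, -27.400). The tangent condition forces UV to be normal to AV and the tangent condition forces UP to be normal to PR, with radius 3.5, so the center U sits 3.5 in from both sides at U = (34.400, -23.900). Then cos ∠RUA = UR·UA / (|UR||UA|), giving 104.14°.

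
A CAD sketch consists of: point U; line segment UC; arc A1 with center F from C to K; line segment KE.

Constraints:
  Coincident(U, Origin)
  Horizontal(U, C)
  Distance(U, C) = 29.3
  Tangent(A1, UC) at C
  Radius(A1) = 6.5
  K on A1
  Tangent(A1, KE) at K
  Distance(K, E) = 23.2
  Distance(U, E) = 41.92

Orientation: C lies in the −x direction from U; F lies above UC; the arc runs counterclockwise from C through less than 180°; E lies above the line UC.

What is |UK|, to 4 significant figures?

24.38

U is at the origin; UC is horizontal with |UC| = 29.3 and C on the −x side, so C = (-29.30, 0.000). The tangent condition forces FC to be normal to UC, so F = C + (0, 6.5) = (-29.30, 6.500). Since FK ⟂ KE (tangency), |FE| = √(6.5² + 23.2²) = 24.09 regardless of where K sits on A1. So E lies on both circle(U, 41.92) and circle(F, 24.09); the above-UC intersection is E = (-28.67, 30.59). K is the foot of the tangent from E: K = (-23.00, 8.089).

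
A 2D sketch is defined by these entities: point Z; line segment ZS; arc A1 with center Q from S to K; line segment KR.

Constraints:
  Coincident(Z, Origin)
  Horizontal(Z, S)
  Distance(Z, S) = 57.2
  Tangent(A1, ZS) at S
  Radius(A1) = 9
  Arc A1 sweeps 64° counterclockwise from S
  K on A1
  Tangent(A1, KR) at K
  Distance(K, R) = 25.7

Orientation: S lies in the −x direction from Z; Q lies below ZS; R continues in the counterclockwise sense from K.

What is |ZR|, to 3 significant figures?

81.6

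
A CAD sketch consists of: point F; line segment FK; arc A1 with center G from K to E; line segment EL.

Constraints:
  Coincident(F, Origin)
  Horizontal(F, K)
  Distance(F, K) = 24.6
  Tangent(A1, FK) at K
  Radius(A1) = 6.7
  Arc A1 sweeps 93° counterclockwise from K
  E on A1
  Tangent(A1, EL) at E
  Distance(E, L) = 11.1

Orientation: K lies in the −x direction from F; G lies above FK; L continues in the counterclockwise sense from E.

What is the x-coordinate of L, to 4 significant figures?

-18.49

F is at the origin; F and K share the same y with |FK| = 24.6 and K on the −x side, so K = (-24.60, 0.000). Since A1 is tangent to FK there, GK ⟂ FK, so G = K + (0, 6.7) = (-24.60, 6.700). On A1, K sits at bearing -90° from G; a 93° counterclockwise sweep puts E at bearing 3°, so E = G + 6.7·(cos 3°, sin 3°) = (-17.91, 7.051). The tangent condition forces GE to be normal to EL, so EL runs along (−sin 3°, cos 3°); with |EL| = 11.1, L = (-18.49, 18.14). So L.x = -18.49.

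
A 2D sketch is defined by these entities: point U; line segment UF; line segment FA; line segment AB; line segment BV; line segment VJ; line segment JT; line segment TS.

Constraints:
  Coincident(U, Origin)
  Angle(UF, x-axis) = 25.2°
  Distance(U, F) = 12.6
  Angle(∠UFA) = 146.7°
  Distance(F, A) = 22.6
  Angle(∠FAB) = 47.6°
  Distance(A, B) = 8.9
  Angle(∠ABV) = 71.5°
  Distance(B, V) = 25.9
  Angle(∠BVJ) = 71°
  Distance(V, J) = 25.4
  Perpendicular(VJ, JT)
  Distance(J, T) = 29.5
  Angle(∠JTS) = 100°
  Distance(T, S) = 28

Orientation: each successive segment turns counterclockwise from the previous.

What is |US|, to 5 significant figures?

21.575

U is at the origin; UF runs at 25.2° with length 12.6, so F = (11.401, 5.3648). ∠UFA = 146.7° gives FA at 58.500° from the x-axis; with |FA| = 22.6, A = (23.209, 24.634). ∠FAB = 47.6° gives AB at -169.10° from the x-axis; with |AB| = 8.9, B = (14.470, 22.952). ∠ABV = 71.5° gives BV at -60.600° from the x-axis; with |BV| = 25.9, V = (27.184, 0.38710). ∠BVJ = 71.0° gives VJ at 48.400° from the x-axis; with |VJ| = 25.4, J = (44.048, 19.381). The perpendicularity gives JT at right angles to VJ, so JT runs at 138.40°; with |JT| = 29.5, T = (21.988, 38.967). ∠JTS = 100.0° gives TS at -141.60° from the x-axis; with |TS| = 28.0, S = (0.044528, 21.575). Then |US| = |S − U| = 21.575.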